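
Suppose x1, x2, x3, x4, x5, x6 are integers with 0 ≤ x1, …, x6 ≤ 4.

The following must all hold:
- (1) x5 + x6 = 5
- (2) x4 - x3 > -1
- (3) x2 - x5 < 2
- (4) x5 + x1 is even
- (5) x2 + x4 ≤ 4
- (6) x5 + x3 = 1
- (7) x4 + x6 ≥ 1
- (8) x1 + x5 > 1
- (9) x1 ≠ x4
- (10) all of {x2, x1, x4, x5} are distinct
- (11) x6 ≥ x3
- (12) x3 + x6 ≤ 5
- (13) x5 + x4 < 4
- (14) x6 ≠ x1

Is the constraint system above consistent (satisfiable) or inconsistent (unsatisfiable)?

Try x1 = 3, x2 = 2, x3 = 0, x4 = 0, x5 = 1, x6 = 4.
Check constraint 1: x5 + x6 = 5; constraint 2: x4 - x3 = 0; constraint 3: x2 - x5 = 1. The remaining constraints are straightforward to verify.

Satisfiable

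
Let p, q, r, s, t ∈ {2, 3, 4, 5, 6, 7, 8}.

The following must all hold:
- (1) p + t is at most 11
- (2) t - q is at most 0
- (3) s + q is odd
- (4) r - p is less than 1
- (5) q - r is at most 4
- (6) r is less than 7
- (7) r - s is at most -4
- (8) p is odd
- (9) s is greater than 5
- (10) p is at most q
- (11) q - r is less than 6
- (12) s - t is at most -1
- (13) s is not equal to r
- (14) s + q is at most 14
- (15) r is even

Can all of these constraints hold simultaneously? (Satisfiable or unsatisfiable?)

Unsatisfiable

Constraints 2, 5, 7, and 12 give t − s ≥ 1, s − r ≥ 4, r − q ≥ -4, q − t ≥ 0.
Adding all 4 inequalities: the left sides telescope to 0, and the right sides sum to 1 + 4 + (-4) + 0 = 1. So 0 ≥ 1, which is false.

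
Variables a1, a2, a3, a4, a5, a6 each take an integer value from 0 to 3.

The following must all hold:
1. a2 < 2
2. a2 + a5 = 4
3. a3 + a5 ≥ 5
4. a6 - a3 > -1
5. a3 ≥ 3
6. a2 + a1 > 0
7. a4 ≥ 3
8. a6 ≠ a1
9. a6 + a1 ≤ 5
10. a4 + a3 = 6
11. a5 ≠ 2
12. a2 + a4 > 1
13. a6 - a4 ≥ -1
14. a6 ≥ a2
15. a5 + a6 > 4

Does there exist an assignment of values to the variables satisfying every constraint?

Try a1 = 0, a2 = 1, a3 = 3, a4 = 3, a5 = 3, a6 = 3.
Check constraint 2: a2 + a5 = 4; constraint 3: a3 + a5 = 6. The remaining constraints are straightforward to verify.

Satisfiable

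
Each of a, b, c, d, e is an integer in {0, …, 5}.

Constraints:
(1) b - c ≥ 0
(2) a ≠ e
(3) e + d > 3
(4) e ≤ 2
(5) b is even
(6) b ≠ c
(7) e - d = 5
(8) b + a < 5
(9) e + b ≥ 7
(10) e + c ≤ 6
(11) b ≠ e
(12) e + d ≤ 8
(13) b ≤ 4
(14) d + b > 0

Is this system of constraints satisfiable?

From constraint 4: e ≤ 2. From constraint 13: b ≤ 4. Hence e + b ≤ 6. But constraint 9 requires e + b ≥ 7, and 7 > 6. Contradiction.

Unsatisfiable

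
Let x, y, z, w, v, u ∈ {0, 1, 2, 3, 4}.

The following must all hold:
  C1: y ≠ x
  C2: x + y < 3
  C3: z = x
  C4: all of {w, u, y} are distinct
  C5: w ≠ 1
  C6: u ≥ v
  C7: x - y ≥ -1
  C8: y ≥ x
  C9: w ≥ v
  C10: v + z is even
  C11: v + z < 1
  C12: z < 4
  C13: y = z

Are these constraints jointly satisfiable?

From constraints 3 and 13, y = z = x, so y = x. But constraint 1 says y ≠ x. Contradiction.

Unsatisfiable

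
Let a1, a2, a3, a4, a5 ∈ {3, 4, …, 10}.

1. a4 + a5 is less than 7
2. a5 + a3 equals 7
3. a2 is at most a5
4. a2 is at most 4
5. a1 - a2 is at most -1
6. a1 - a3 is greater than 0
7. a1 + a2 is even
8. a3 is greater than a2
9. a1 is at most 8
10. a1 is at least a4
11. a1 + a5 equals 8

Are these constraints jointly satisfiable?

Constraints 5, 6, and 8 give a1 < a2, a2 < a3, a3 < a1. Chaining: a1 < a2 < a3 < a1, which forces a1 < a1 — impossible.

Unsatisfiable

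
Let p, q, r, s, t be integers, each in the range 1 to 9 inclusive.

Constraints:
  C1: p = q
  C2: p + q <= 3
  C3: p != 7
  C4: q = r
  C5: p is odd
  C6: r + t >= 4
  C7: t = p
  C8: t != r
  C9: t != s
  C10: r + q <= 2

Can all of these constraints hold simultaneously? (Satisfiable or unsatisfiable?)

Unsatisfiable

From constraints 1, 4, and 7, t = p = q = r, so t = r. But constraint 8 says t ≠ r. Contradiction.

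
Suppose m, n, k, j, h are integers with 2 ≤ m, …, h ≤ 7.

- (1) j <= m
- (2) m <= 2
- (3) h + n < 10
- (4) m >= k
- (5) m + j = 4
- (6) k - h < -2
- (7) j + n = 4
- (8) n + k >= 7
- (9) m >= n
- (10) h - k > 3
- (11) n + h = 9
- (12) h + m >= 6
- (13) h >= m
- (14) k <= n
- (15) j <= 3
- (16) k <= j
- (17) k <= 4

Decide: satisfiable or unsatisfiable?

From constraints 2 and 9: n ≤ m ≤ 2. From constraints 15 and 16: k ≤ j ≤ 3. Hence n + k ≤ 5. But constraint 8 requires n + k ≥ 7, and 7 > 5. Contradiction.

Unsatisfiable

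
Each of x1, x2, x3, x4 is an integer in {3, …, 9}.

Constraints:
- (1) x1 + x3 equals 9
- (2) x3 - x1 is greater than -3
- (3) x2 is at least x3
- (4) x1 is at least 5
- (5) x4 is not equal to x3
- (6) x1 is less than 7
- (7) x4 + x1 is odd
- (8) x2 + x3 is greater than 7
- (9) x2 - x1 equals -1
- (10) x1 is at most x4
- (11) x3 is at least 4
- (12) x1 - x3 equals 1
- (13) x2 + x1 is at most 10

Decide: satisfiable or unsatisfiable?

Setting (x1, x2, x3, x4) = (5, 4, 4, 8) satisfies everything: constraint 1: x1 + x3 = 9; constraint 2: x3 - x1 = -1; constraint 8: x2 + x3 = 8, and the others follow.

Satisfiable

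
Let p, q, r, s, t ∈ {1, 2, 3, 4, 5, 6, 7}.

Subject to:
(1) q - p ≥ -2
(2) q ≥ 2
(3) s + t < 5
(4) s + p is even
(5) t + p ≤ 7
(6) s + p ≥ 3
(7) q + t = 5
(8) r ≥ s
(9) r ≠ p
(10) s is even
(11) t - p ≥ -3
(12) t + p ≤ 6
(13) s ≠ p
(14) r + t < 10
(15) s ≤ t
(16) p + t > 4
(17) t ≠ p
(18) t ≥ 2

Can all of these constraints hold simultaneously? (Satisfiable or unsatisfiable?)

Satisfiable

Setting (p, q, r, s, t) = (4, 3, 7, 2, 2) satisfies everything: constraint 1: q - p = -1; constraint 3: s + t = 4, and the others follow.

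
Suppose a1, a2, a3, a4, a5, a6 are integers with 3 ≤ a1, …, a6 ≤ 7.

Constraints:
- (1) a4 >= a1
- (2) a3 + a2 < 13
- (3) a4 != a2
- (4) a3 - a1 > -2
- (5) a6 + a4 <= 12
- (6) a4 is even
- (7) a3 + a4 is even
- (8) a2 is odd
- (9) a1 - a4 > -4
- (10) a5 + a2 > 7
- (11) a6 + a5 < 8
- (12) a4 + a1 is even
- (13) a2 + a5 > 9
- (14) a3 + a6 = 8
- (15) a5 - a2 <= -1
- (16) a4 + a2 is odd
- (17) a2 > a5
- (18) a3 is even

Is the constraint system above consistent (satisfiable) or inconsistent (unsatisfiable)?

Satisfiable

Setting (a1, a2, a3, a4, a5, a6) = (4, 7, 4, 6, 3, 4) satisfies everything: constraint 2: a3 + a2 = 11; constraint 4: a3 - a1 = 0, and the others follow.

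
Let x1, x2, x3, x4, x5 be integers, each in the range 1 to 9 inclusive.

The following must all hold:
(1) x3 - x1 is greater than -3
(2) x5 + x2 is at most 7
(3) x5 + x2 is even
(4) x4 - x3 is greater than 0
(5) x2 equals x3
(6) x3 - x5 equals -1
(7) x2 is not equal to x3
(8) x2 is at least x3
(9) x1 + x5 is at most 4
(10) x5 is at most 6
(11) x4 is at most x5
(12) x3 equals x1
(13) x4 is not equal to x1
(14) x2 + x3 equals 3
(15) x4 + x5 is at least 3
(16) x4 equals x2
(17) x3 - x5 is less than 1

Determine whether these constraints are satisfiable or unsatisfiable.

From constraints 5, 12, and 16, x4 = x2 = x3 = x1, so x4 = x1. But constraint 13 says x4 ≠ x1. Contradiction.

Unsatisfiable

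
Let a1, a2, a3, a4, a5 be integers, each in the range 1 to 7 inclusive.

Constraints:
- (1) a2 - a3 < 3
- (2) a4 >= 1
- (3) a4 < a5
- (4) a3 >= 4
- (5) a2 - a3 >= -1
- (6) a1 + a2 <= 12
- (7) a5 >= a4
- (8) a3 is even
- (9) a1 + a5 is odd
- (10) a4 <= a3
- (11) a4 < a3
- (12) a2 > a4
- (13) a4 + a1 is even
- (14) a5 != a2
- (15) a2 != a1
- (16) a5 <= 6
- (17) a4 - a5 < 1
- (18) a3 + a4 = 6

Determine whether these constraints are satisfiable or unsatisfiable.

Satisfiable

One satisfying assignment is a1 = 6, a2 = 4, a3 = 4, a4 = 2, a5 = 3.
For the less obvious constraints — constraint 1: a2 - a3 = 0; constraint 5: a2 - a3 = 0 — and the others hold by inspection.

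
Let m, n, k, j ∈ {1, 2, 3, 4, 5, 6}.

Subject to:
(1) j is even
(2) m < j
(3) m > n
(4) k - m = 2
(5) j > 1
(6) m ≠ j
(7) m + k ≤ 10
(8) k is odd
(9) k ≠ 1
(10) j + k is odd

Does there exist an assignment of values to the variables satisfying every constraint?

Satisfiable

Setting (m, n, k, j) = (3, 2, 5, 4) satisfies everything: constraint 4: k - m = 2; constraint 7: m + k = 8, and the others follow.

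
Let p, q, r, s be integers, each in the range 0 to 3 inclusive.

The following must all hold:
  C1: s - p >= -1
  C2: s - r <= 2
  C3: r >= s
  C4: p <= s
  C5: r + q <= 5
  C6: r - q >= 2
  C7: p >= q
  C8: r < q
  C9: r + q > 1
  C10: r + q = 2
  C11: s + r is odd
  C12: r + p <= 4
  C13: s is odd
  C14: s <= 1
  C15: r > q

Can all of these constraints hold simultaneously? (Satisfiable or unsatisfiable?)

Constraints 3, 4, 7, and 8 give q ≤ p, p ≤ s, s ≤ r, r < q. Chaining: q ≤ p ≤ s ≤ r < q, which forces q < q — impossible.

Unsatisfiable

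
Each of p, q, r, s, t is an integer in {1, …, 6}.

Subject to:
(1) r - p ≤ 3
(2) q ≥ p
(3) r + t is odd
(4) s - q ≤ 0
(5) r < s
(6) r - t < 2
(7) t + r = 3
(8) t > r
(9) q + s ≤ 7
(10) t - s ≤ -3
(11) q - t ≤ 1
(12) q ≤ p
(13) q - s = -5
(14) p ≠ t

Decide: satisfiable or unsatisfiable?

Unsatisfiable

Constraints 4, 10, and 11 give s − t ≥ 3, t − q ≥ -1, q − s ≥ 0.
Adding all 3 inequalities: the left sides telescope to 0, and the right sides sum to 3 + (-1) + 0 = 2. So 0 ≥ 2, which is false.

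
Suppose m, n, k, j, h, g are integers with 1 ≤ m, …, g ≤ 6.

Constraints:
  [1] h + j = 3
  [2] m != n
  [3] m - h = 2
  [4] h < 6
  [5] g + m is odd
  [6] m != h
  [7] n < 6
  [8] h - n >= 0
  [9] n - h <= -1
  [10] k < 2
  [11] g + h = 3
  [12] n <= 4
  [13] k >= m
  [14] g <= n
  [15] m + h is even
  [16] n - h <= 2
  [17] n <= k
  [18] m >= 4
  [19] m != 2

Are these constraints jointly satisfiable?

From constraints 13 and 18: k ≥ m and m ≥ 4, so k ≥ 4. From constraint 10: k ≤ 1. But 1 < 4, so no value of k works.

Unsatisfiable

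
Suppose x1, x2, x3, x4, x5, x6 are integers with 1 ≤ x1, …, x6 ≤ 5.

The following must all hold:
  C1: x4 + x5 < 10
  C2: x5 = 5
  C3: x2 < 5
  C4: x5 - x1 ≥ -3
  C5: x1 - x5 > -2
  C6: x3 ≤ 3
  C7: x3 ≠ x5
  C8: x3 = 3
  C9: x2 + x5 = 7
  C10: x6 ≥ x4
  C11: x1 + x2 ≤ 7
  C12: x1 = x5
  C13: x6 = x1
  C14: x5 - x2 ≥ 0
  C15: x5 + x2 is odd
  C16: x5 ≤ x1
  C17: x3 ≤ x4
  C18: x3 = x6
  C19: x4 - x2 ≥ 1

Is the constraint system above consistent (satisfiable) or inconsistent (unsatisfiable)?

Unsatisfiable

Constraint 8 fixes x3 = 3 and constraint 2 fixes x5 = 5. Constraints 12, 13, and 18 give x3 = x6 = x1 = x5, so x3 = x5. But 3 ≠ 5 — contradiction.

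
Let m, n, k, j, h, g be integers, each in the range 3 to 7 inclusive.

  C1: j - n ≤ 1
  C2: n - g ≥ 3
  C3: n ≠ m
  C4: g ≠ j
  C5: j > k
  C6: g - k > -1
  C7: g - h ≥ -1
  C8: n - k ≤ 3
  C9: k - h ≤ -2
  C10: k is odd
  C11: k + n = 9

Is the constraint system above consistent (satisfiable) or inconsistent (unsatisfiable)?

Constraints 2, 7, 8, and 9 give n − g ≥ 3, g − h ≥ -1, h − k ≥ 2, k − n ≥ -3.
Adding all 4 inequalities: the left sides telescope to 0, and the right sides sum to 3 + (-1) + 2 + (-3) = 1. So 0 ≥ 1, which is false.

Unsatisfiable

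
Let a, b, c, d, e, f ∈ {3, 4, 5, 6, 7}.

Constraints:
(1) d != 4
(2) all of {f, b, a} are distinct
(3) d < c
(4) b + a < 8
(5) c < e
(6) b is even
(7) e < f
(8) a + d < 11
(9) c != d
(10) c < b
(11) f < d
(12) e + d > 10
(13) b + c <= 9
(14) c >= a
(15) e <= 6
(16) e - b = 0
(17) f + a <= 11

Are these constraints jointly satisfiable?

Constraints 3, 5, 7, and 11 give f < d, d < c, c < e, e < f. Chaining: f < d < c < e < f, which forces f < f — impossible.

Unsatisfiable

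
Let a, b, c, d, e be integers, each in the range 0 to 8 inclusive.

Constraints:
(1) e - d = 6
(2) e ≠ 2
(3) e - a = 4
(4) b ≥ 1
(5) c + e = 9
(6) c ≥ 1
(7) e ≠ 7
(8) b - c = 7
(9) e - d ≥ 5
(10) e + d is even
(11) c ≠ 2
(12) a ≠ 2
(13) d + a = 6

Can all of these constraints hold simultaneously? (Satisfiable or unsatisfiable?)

Take a = 4, b = 8, c = 1, d = 2, e = 8. Then constraint 1: e - d = 6; constraint 3: e - a = 4, and every other listed constraint is also met.

Satisfiable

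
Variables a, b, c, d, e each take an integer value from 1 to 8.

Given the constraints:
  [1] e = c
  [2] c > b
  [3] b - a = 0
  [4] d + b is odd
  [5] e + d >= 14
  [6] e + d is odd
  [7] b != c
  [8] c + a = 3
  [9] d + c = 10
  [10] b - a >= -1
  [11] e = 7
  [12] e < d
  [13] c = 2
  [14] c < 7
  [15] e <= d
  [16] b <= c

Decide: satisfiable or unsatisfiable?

Unsatisfiable

Constraint 11 fixes e = 7 and constraint 13 fixes c = 2, but constraint 1 requires e = c. Since 7 ≠ 2, contradiction.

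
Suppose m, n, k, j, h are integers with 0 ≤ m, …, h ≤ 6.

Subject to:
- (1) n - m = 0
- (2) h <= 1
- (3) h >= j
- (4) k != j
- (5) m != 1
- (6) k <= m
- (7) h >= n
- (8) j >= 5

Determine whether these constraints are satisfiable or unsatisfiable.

Unsatisfiable

From constraint 8: j ≥ 5. From constraints 2 and 3: j ≤ h and h ≤ 1, so j ≤ 1. But 1 < 5, so no value of j works.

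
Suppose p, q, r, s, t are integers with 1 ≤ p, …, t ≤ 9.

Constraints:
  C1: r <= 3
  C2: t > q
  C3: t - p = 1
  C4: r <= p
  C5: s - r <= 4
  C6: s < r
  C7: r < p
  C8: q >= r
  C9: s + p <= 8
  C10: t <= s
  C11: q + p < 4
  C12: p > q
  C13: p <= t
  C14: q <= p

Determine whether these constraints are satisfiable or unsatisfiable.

Unsatisfiable

Constraints 6, 7, 10, and 13 give p ≤ t, t ≤ s, s < r, r < p. Chaining: p ≤ t ≤ s < r < p, which forces p < p — impossible.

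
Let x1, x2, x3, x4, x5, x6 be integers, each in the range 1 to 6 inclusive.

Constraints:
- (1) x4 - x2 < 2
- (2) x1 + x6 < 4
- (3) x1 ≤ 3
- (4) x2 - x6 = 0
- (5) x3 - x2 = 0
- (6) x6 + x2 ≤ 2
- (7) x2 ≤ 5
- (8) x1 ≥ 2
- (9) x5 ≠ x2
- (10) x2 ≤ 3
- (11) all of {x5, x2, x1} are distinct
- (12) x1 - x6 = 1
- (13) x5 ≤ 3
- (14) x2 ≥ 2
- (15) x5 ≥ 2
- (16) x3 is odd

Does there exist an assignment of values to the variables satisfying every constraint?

Unsatisfiable

Constraints 3, 8, 10, 13, 14, and 15 confine each of x5, x2, x1 to the 2 values {2, 3}.
Constraint 11 requires all 3 of them to be distinct, but only 2 values are available — impossible by the pigeonhole principle.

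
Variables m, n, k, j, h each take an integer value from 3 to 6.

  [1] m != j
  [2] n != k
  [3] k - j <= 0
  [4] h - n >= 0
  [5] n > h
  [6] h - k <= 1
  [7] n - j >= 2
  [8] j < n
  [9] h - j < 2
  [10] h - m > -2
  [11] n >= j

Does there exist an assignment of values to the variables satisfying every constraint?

Constraints 3, 4, 6, and 7 give n − j ≥ 2, j − k ≥ 0, k − h ≥ -1, h − n ≥ 0.
Adding all 4 inequalities: the left sides telescope to 0, and the right sides sum to 2 + 0 + (-1) + 0 = 1. So 0 ≥ 1, which is false.

Unsatisfiable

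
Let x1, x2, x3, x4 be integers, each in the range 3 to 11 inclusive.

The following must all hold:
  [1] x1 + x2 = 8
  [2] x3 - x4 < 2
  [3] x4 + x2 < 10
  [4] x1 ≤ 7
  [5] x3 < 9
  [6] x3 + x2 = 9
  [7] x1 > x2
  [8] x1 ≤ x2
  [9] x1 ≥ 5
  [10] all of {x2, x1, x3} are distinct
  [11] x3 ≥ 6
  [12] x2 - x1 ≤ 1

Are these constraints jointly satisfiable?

Unsatisfiable

From constraint 11: x3 ≥ 6. From constraints 8 and 9: x2 ≥ x1 ≥ 5. Hence x3 + x2 ≥ 11. But constraint 6 requires x3 + x2 = 9, and 9 < 11. Contradiction.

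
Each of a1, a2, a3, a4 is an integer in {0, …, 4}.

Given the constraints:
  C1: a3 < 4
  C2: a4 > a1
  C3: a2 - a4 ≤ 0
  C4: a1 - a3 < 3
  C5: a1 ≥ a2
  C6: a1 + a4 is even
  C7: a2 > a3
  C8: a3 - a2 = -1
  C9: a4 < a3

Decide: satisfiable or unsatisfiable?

Constraints 2, 5, 7, and 9 give a1 < a4, a4 < a3, a3 < a2, a2 ≤ a1. Chaining: a1 < a4 < a3 < a2 ≤ a1, which forces a1 < a1 — impossible.

Unsatisfiable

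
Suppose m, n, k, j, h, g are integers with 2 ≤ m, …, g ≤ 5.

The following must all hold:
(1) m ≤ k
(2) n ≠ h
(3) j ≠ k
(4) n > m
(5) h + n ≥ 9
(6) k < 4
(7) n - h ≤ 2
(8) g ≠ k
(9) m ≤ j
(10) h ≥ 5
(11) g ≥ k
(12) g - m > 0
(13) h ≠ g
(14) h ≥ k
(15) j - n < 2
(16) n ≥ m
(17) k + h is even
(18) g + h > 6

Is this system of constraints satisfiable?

Satisfiable

The assignment m = 2, n = 4, k = 3, j = 4, h = 5, g = 4 works:
  constraint 5 holds since h + n = 9.
  constraint 7 holds since n - h = -1.
  constraint 12 holds since g - m = 2.
The rest check out directly.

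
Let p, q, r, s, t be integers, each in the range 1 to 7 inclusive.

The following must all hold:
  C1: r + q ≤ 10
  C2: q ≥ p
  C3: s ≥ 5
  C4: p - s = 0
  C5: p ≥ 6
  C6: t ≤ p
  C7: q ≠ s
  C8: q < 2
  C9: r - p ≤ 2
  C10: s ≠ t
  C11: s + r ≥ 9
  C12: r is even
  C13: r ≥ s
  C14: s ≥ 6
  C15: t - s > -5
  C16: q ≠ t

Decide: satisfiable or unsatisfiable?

From constraints 13 and 14: r ≥ s ≥ 6. From constraints 2 and 5: q ≥ p ≥ 6. Hence r + q ≥ 12. But constraint 1 requires r + q ≤ 10, and 10 < 12. Contradiction.

Unsatisfiable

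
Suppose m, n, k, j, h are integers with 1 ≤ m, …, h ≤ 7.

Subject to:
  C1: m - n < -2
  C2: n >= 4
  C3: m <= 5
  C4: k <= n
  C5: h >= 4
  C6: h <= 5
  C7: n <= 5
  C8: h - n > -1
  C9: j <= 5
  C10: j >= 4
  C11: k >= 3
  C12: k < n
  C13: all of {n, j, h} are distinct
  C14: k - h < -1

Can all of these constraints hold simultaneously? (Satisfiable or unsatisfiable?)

Unsatisfiable

Constraints 2, 5, 6, 7, 9, and 10 confine each of n, j, h to the 2 values {4, 5}.
Constraint 13 requires all 3 of them to be distinct, but only 2 values are available — impossible by the pigeonhole principle.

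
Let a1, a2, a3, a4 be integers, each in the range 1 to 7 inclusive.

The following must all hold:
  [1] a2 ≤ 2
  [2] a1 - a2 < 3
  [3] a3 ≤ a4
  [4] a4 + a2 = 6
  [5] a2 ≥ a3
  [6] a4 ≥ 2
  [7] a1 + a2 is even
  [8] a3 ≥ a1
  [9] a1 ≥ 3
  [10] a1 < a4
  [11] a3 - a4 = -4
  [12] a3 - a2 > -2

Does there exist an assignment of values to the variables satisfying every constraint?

From constraints 8 and 9: a3 ≥ a1 and a1 ≥ 3, so a3 ≥ 3. From constraints 1 and 5: a3 ≤ a2 and a2 ≤ 2, so a3 ≤ 2. But 2 < 3, so no value of a3 works.

Unsatisfiable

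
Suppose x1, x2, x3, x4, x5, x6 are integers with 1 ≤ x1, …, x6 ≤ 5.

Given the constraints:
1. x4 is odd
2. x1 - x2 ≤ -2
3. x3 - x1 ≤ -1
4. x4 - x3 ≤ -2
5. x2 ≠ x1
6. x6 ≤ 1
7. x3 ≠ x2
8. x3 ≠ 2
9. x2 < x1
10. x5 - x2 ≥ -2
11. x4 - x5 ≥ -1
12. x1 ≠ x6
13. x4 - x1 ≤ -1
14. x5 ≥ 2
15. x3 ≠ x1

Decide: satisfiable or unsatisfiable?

Constraints 2, 3, 4, 10, and 11 give x4 − x5 ≥ -1, x5 − x2 ≥ -2, x2 − x1 ≥ 2, x1 − x3 ≥ 1, x3 − x4 ≥ 2.
Adding all 5 inequalities: the left sides telescope to 0, and the right sides sum to (-1) + (-2) + 2 + 1 + 2 = 2. So 0 ≥ 2, which is false.

Unsatisfiable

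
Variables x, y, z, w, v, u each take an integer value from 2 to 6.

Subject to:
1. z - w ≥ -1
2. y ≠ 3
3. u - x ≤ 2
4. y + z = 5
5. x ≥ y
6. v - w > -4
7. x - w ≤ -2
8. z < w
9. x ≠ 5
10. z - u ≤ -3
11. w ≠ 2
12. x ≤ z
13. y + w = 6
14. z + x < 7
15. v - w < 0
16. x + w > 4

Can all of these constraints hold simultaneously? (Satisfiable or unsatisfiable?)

Constraints 1, 3, 7, and 10 give w − x ≥ 2, x − u ≥ -2, u − z ≥ 3, z − w ≥ -1.
Adding all 4 inequalities: the left sides telescope to 0, and the right sides sum to 2 + (-2) + 3 + (-1) = 2. So 0 ≥ 2, which is false.

Unsatisfiable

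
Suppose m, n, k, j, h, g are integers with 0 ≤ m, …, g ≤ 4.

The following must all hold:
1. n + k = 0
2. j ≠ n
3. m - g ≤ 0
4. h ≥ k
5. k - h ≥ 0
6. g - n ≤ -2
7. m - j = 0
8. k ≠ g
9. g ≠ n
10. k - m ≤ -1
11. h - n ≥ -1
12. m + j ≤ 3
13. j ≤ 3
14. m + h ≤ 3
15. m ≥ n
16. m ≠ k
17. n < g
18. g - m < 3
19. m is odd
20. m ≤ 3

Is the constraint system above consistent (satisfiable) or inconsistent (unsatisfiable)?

Unsatisfiable

Constraints 3, 5, 6, 10, and 11 give n − g ≥ 2, g − m ≥ 0, m − k ≥ 1, k − h ≥ 0, h − n ≥ -1.
Adding all 5 inequalities: the left sides telescope to 0, and the right sides sum to 2 + 0 + 1 + 0 + (-1) = 2. So 0 ≥ 2, which is false.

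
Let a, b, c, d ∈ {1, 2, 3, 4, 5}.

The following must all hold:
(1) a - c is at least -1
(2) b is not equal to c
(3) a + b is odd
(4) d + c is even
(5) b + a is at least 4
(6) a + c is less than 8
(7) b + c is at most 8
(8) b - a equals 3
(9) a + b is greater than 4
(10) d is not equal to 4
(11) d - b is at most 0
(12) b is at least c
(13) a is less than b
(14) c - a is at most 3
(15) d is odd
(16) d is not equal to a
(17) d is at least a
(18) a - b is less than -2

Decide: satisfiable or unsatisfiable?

Take a = 2, b = 5, c = 3, d = 3. Then constraint 1: a - c = -1; constraint 5: b + a = 7; constraint 6: a + c = 5, and every other listed constraint is also met.

Satisfiable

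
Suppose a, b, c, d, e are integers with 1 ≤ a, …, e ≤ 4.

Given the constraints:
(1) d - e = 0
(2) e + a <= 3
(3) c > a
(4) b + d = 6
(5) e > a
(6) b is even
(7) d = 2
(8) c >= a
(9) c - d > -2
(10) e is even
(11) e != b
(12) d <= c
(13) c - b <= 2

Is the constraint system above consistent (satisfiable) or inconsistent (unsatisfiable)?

Satisfiable

One satisfying assignment is a = 1, b = 4, c = 3, d = 2, e = 2.
For the less obvious constraints — constraint 1: d - e = 0; constraint 2: e + a = 3; constraint 4: b + d = 6 — and the others hold by inspection.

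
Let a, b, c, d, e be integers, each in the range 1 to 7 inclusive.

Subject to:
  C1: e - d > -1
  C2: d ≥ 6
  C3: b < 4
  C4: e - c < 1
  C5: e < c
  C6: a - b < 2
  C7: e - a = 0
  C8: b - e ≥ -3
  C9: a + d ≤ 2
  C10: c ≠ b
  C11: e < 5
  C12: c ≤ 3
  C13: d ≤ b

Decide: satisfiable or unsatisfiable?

Unsatisfiable

From constraints 2 and 13: b ≥ d and d ≥ 6, so b ≥ 6. From constraint 3: b ≤ 3. But 3 < 6, so no value of b works.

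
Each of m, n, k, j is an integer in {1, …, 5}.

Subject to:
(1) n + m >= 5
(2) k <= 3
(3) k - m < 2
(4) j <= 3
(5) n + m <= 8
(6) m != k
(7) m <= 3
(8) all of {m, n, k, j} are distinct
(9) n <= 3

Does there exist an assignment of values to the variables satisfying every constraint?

Constraints 2, 4, 7, and 9 confine each of m, n, k, j to the 3 values {1, …, 3} (the domain already gives each ≥ 1).
Constraint 8 requires all 4 of them to be distinct, but only 3 values are available — impossible by the pigeonhole principle.

Unsatisfiable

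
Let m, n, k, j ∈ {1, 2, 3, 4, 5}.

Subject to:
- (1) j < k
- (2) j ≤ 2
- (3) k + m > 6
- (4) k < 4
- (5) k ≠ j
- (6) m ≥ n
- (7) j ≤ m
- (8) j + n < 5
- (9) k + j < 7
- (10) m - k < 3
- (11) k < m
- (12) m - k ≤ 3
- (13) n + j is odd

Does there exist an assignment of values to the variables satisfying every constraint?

Take m = 4, n = 2, k = 3, j = 1. Then constraint 3: k + m = 7; constraint 8: j + n = 3; constraint 9: k + j = 4, and every other listed constraint is also met.

Satisfiable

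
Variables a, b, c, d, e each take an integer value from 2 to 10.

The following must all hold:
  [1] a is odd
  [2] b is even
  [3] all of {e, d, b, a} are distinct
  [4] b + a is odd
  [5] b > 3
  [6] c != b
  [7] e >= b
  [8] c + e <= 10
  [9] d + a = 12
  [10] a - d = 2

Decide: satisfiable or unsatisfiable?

Satisfiable

The assignment a = 7, b = 4, c = 2, d = 5, e = 8 works:
  constraint 8 holds since c + e = 10.
  constraint 9 holds since d + a = 12.
  constraint 10 holds since a - d = 2.
The rest check out directly.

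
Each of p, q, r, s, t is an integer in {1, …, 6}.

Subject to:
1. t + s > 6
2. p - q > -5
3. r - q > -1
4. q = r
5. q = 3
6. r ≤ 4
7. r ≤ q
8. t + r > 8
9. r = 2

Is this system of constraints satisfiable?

Unsatisfiable

Constraint 5 fixes q = 3 and constraint 9 fixes r = 2, but constraint 4 requires q = r. Since 3 ≠ 2, contradiction.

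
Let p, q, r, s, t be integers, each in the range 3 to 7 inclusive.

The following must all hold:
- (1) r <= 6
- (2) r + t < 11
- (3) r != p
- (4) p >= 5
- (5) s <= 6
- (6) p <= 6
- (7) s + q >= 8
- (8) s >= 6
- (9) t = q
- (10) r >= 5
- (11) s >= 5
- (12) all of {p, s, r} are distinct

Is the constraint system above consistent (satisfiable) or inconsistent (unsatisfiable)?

Unsatisfiable

Constraints 1, 4, 5, 6, 10, and 11 confine each of p, s, r to the 2 values {5, 6}.
Constraint 12 requires all 3 of them to be distinct, but only 2 values are available — impossible by the pigeonhole principle.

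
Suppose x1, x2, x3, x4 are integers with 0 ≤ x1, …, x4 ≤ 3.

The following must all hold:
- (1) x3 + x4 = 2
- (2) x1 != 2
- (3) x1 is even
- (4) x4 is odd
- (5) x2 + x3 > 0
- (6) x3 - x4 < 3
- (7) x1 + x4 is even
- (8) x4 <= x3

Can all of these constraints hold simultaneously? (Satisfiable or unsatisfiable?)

Constraint 3 makes x1 even and constraint 4 makes x4 odd, so x1 + x4 must be odd. Constraint 7 says x1 + x4 is even — contradiction.

Unsatisfiable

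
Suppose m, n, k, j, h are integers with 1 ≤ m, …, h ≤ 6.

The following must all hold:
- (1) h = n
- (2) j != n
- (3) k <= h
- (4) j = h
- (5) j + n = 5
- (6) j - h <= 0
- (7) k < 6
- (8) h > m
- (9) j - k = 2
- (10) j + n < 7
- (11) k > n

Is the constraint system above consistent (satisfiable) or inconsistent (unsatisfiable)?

Unsatisfiable

From constraints 1 and 4, j = h = n, so j = n. But constraint 2 says j ≠ n. Contradiction.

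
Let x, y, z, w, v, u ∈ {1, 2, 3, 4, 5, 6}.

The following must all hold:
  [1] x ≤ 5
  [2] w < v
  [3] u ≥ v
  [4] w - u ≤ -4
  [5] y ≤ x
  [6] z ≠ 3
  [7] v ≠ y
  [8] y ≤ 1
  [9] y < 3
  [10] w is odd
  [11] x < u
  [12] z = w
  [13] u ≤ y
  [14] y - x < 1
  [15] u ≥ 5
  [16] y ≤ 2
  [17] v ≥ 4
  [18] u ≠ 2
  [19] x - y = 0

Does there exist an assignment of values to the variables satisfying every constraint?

From constraints 3 and 17: u ≥ v and v ≥ 4, so u ≥ 4. From constraints 13 and 16: u ≤ y and y ≤ 2, so u ≤ 2. But 2 < 4, so no value of u works.

Unsatisfiable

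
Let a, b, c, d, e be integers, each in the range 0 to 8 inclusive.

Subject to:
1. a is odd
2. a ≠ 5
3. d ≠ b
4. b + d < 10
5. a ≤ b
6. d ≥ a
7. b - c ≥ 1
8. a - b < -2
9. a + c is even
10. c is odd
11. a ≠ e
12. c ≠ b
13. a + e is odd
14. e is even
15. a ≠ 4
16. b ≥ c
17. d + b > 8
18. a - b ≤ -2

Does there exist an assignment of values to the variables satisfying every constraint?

Satisfiable

Try a = 1, b = 4, c = 1, d = 5, e = 8.
Check constraint 4: b + d = 9; constraint 7: b - c = 3; constraint 8: a - b = -3. The remaining constraints are straightforward to verify.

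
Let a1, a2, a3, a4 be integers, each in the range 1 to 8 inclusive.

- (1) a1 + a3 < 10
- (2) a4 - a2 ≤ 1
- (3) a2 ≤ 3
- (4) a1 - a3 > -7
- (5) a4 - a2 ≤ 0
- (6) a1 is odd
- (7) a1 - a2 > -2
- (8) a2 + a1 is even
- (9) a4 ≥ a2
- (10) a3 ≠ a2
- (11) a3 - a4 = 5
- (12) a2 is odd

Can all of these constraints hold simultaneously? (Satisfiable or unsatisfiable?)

Try a1 = 1, a2 = 1, a3 = 6, a4 = 1.
Check constraint 1: a1 + a3 = 7; constraint 2: a4 - a2 = 0. The remaining constraints are straightforward to verify.

Satisfiable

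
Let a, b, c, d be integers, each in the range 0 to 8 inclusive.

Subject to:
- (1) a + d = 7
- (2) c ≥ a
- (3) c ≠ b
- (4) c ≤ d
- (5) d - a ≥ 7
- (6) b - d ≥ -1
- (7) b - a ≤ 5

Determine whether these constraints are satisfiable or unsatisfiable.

Constraints 5, 6, and 7 give d − a ≥ 7, a − b ≥ -5, b − d ≥ -1.
Adding all 3 inequalities: the left sides telescope to 0, and the right sides sum to 7 + (-5) + (-1) = 1. So 0 ≥ 1, which is false.

Unsatisfiable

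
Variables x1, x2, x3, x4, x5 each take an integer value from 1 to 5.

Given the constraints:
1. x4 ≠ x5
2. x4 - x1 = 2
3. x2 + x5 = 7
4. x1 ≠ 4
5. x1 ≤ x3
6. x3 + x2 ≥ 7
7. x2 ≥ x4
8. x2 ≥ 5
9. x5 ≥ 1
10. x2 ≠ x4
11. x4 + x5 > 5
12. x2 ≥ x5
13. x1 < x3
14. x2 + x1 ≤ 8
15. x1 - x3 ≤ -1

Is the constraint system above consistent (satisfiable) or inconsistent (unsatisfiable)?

Satisfiable

Try x1 = 2, x2 = 5, x3 = 5, x4 = 4, x5 = 2.
Check constraint 2: x4 - x1 = 2; constraint 3: x2 + x5 = 7; constraint 6: x3 + x2 = 10. The remaining constraints are straightforward to verify.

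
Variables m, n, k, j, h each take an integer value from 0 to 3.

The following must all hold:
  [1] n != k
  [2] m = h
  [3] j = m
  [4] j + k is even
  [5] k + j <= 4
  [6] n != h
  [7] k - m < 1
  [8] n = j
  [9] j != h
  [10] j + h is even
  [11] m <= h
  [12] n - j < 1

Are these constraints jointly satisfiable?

Unsatisfiable

From constraints 2, 3, and 8, n = j = m = h, so n = h. But constraint 6 says n ≠ h. Contradiction.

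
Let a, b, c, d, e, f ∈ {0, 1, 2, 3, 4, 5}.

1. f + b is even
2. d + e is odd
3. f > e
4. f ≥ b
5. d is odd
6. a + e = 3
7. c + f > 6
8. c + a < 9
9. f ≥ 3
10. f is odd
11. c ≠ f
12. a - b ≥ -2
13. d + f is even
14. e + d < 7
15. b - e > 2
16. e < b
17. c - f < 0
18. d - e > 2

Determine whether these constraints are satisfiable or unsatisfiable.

Satisfiable

Try a = 3, b = 3, c = 3, d = 5, e = 0, f = 5.
Check constraint 6: a + e = 3; constraint 7: c + f = 8; constraint 8: c + a = 6. The remaining constraints are straightforward to verify.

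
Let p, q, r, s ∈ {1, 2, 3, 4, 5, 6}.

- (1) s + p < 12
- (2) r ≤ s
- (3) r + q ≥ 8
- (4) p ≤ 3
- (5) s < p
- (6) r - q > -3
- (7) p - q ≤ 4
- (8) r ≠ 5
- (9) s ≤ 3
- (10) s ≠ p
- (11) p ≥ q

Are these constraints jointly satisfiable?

Unsatisfiable

From constraints 2 and 9: r ≤ s ≤ 3. From constraints 4 and 11: q ≤ p ≤ 3. Hence r + q ≤ 6. But constraint 3 requires r + q ≥ 8, and 8 > 6. Contradiction.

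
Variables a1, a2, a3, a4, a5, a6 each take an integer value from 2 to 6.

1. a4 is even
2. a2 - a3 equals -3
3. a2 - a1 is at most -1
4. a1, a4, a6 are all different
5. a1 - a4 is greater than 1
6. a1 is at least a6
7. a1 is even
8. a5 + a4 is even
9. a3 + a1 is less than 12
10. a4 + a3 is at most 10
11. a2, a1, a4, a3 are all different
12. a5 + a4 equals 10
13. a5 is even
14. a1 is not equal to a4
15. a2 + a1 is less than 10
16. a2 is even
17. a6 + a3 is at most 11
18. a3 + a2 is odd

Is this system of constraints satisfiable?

One satisfying assignment is a1 = 6, a2 = 2, a3 = 5, a4 = 4, a5 = 6, a6 = 5.
For the less obvious constraints — constraint 2: a2 - a3 = -3; constraint 3: a2 - a1 = -4; constraint 5: a1 - a4 = 2 — and the others hold by inspection.

Satisfiable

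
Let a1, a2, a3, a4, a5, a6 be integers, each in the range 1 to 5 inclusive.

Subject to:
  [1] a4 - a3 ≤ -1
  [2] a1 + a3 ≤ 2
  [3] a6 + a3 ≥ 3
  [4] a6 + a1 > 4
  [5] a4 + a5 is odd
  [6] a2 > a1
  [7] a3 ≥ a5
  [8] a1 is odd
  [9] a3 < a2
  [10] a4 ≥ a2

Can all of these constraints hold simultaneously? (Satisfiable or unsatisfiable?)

Constraints 1, 9, and 10 give a4 < a3, a3 < a2, a2 ≤ a4. Chaining: a4 < a3 < a2 ≤ a4, which forces a4 < a4 — impossible.

Unsatisfiable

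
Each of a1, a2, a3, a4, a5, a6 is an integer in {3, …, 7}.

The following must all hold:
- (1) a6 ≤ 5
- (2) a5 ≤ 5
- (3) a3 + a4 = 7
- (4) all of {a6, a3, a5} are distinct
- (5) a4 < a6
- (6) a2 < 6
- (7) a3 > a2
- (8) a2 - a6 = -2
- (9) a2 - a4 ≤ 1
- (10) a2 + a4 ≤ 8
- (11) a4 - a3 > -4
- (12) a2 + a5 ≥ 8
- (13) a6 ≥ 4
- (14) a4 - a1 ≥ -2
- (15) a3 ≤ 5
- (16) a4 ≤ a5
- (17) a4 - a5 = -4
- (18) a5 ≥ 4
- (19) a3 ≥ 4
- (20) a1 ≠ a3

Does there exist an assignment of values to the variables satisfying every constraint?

Unsatisfiable

Constraints 1, 2, 13, 15, 18, and 19 confine each of a6, a3, a5 to the 2 values {4, 5}.
Constraint 4 requires all 3 of them to be distinct, but only 2 values are available — impossible by the pigeonhole principle.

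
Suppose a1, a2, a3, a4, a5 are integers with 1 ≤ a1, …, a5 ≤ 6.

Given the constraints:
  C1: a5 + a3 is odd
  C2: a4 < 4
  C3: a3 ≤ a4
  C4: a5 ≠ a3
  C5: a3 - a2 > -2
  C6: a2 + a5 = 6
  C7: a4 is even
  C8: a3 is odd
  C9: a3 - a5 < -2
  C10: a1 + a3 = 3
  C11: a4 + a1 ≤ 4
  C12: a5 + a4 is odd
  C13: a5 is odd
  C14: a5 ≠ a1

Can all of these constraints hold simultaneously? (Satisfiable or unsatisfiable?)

Constraint 13 makes a5 odd and constraint 8 makes a3 odd, so a5 + a3 must be even. Constraint 1 says a5 + a3 is odd — contradiction.

Unsatisfiable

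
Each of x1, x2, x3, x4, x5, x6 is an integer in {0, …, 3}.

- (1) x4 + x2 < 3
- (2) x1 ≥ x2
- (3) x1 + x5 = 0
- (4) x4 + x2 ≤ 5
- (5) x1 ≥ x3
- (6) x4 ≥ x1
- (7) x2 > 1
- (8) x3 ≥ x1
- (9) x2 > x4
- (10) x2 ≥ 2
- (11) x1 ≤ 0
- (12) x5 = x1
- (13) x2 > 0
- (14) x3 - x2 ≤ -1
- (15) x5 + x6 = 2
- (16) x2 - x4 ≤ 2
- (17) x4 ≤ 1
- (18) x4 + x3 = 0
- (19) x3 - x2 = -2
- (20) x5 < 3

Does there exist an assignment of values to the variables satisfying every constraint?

From constraints 2 and 10: x1 ≥ x2 and x2 ≥ 2, so x1 ≥ 2. From constraints 6 and 17: x1 ≤ x4 and x4 ≤ 1, so x1 ≤ 1. But 1 < 2, so no value of x1 works.

Unsatisfiable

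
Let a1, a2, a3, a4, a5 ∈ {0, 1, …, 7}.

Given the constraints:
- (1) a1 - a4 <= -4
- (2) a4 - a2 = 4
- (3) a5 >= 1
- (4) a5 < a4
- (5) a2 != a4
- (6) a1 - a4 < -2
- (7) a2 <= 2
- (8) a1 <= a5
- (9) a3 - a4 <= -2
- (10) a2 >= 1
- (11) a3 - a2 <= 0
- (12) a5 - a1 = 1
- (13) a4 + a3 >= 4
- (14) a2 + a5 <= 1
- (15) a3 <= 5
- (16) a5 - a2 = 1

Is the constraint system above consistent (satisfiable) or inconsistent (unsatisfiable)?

From constraint 10: a2 ≥ 1. From constraint 3: a5 ≥ 1. Hence a2 + a5 ≥ 2. But constraint 14 requires a2 + a5 ≤ 1, and 1 < 2. Contradiction.

Unsatisfiable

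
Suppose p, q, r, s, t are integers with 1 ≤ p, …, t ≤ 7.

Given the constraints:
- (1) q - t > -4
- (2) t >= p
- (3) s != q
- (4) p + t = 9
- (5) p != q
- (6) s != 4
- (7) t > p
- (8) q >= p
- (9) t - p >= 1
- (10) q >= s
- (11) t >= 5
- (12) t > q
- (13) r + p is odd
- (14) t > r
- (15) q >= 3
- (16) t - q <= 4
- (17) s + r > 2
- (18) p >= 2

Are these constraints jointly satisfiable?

Satisfiable

Setting (p, q, r, s, t) = (3, 5, 2, 2, 6) satisfies everything: constraint 1: q - t = -1; constraint 4: p + t = 9; constraint 9: t - p = 3, and the others follow.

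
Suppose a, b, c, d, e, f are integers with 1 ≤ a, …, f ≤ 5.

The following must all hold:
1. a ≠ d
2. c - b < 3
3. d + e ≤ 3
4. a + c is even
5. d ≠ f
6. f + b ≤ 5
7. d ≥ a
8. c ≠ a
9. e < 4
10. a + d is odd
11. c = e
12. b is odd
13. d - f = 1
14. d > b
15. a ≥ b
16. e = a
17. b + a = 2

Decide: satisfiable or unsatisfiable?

From constraints 11 and 16, c = e = a, so c = a. But constraint 8 says c ≠ a. Contradiction.

Unsatisfiable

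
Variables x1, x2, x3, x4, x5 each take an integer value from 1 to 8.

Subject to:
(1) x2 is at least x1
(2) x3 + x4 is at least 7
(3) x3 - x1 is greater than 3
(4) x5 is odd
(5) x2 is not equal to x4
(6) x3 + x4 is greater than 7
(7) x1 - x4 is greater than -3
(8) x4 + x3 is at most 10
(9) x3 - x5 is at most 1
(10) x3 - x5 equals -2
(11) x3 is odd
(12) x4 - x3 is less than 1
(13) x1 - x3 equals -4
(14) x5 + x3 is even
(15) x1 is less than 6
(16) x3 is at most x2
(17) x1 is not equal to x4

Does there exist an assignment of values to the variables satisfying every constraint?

Satisfiable

Take x1 = 1, x2 = 8, x3 = 5, x4 = 3, x5 = 7. Then constraint 2: x3 + x4 = 8; constraint 3: x3 - x1 = 4; constraint 6: x3 + x4 = 8, and every other listed constraint is also met.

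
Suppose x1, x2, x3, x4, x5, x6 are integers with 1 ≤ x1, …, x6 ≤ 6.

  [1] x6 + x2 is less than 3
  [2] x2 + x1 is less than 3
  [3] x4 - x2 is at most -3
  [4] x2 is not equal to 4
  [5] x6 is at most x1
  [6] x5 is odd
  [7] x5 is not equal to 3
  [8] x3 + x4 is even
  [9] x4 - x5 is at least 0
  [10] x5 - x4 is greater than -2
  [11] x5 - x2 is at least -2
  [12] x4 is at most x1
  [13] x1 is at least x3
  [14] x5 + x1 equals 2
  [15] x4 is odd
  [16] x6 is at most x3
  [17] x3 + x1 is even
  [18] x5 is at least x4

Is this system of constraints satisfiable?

Unsatisfiable

Constraints 3, 9, and 11 give x2 − x4 ≥ 3, x4 − x5 ≥ 0, x5 − x2 ≥ -2.
Adding all 3 inequalities: the left sides telescope to 0, and the right sides sum to 3 + 0 + (-2) = 1. So 0 ≥ 1, which is false.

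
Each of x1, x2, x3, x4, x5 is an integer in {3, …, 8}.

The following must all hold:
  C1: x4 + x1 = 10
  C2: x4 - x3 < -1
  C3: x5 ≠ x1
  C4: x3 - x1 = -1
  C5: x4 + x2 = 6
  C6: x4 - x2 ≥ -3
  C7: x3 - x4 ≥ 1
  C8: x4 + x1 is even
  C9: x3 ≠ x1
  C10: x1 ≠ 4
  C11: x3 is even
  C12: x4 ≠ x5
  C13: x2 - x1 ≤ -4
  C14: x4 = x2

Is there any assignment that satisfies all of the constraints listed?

Satisfiable

Try x1 = 7, x2 = 3, x3 = 6, x4 = 3, x5 = 4.
Check constraint 1: x4 + x1 = 10; constraint 2: x4 - x3 = -3. The remaining constraints are straightforward to verify.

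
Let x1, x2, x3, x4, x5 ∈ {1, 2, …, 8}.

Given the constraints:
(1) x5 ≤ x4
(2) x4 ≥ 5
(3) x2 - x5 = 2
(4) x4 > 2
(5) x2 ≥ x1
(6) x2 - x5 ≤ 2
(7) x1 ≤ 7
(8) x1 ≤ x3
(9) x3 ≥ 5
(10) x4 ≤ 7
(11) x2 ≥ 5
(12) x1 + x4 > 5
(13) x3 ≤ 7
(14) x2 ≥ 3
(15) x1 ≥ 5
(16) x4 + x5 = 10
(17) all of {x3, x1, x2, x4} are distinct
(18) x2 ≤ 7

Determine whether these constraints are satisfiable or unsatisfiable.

Constraints 2, 7, 9, 10, 11, 13, 15, and 18 confine each of x3, x1, x2, x4 to the 3 values {5, …, 7}.
Constraint 17 requires all 4 of them to be distinct, but only 3 values are available — impossible by the pigeonhole principle.

Unsatisfiable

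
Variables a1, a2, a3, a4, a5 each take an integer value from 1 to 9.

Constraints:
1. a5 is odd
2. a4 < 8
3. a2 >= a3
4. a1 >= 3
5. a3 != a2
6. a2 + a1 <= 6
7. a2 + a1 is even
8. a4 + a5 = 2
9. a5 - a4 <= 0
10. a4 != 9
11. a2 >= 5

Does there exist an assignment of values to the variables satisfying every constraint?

Unsatisfiable

From constraint 11: a2 ≥ 5. From constraint 4: a1 ≥ 3. Hence a2 + a1 ≥ 8. But constraint 6 requires a2 + a1 ≤ 6, and 6 < 8. Contradiction.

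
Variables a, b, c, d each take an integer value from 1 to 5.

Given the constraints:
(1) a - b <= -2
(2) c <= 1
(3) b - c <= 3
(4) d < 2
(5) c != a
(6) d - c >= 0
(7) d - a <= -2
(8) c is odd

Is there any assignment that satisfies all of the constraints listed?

Constraints 1, 3, 6, and 7 give b − a ≥ 2, a − d ≥ 2, d − c ≥ 0, c − b ≥ -3.
Adding all 4 inequalities: the left sides telescope to 0, and the right sides sum to 2 + 2 + 0 + (-3) = 1. So 0 ≥ 1, which is false.

Unsatisfiable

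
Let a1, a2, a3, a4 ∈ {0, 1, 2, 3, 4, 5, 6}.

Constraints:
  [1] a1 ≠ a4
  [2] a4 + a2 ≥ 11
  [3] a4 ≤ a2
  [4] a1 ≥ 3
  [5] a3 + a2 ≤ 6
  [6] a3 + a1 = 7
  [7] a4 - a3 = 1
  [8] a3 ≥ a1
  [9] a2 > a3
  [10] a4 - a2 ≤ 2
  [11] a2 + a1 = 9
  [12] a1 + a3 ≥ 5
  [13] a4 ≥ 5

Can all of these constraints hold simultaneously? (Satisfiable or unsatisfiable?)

Unsatisfiable

From constraints 4 and 8: a3 ≥ a1 ≥ 3. From constraints 3 and 13: a2 ≥ a4 ≥ 5. Hence a3 + a2 ≥ 8. But constraint 5 requires a3 + a2 ≤ 6, and 6 < 8. Contradiction.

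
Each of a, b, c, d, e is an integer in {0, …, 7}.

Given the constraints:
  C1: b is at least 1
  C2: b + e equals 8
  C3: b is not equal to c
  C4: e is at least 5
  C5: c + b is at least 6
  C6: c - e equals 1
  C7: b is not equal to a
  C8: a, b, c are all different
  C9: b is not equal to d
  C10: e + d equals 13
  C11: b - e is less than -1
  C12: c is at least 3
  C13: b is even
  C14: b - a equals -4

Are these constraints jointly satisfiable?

Satisfiable

Take a = 6, b = 2, c = 7, d = 7, e = 6. Then constraint 2: b + e = 8; constraint 5: c + b = 9; constraint 6: c - e = 1, and every other listed constraint is also met.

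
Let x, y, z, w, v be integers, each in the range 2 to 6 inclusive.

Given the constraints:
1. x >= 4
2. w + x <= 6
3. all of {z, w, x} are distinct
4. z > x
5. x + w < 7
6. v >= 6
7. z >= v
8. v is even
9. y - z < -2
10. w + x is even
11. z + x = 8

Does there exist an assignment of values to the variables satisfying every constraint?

From constraints 6 and 7: z ≥ v ≥ 6. From constraint 1: x ≥ 4. Hence z + x ≥ 10. But constraint 11 requires z + x = 8, and 8 < 10. Contradiction.

Unsatisfiable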